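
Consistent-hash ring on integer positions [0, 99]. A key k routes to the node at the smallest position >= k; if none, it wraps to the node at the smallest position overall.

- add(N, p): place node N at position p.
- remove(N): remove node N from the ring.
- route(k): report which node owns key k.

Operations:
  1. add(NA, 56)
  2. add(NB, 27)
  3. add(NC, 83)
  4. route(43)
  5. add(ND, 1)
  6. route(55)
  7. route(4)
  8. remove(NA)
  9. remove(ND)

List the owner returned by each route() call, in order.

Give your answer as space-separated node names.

Op 1: add NA@56 -> ring=[56:NA]
Op 2: add NB@27 -> ring=[27:NB,56:NA]
Op 3: add NC@83 -> ring=[27:NB,56:NA,83:NC]
Op 4: route key 43: smallest pos >= 43 is 56 -> NA
Op 5: add ND@1 -> ring=[1:ND,27:NB,56:NA,83:NC]
Op 6: route key 55: smallest pos >= 55 is 56 -> NA
Op 7: route key 4: smallest pos >= 4 is 27 -> NB
Op 8: remove NA -> ring=[1:ND,27:NB,83:NC]
Op 9: remove ND -> ring=[27:NB,83:NC]

Answer: NA NA NB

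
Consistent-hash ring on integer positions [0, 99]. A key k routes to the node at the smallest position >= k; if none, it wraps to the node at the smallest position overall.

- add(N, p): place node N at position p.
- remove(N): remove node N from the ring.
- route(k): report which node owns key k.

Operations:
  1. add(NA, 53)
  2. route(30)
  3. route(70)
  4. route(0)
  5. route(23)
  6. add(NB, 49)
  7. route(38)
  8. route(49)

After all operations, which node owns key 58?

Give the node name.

Answer: NB

Derivation:
Op 1: add NA@53 -> ring=[53:NA]
Op 2: route key 30: smallest pos >= 30 is 53 -> NA
Op 3: route key 70: none >= 70, wrap to smallest pos 53 -> NA
Op 4: route key 0: smallest pos >= 0 is 53 -> NA
Op 5: route key 23: smallest pos >= 23 is 53 -> NA
Op 6: add NB@49 -> ring=[49:NB,53:NA]
Op 7: route key 38: smallest pos >= 38 is 49 -> NB
Op 8: route key 49: smallest pos >= 49 is 49 -> NB
Final route key 58: none >= 58, wrap to smallest pos 49 -> NB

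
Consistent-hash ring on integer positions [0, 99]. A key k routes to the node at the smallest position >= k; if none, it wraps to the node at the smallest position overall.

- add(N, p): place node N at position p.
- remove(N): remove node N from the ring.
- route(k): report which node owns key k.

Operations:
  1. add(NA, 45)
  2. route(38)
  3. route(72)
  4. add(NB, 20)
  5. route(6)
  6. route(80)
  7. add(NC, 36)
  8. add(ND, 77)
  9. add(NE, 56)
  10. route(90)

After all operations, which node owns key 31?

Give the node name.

Op 1: add NA@45 -> ring=[45:NA]
Op 2: route key 38: smallest pos >= 38 is 45 -> NA
Op 3: route key 72: none >= 72, wrap to smallest pos 45 -> NA
Op 4: add NB@20 -> ring=[20:NB,45:NA]
Op 5: route key 6: smallest pos >= 6 is 20 -> NB
Op 6: route key 80: none >= 80, wrap to smallest pos 20 -> NB
Op 7: add NC@36 -> ring=[20:NB,36:NC,45:NA]
Op 8: add ND@77 -> ring=[20:NB,36:NC,45:NA,77:ND]
Op 9: add NE@56 -> ring=[20:NB,36:NC,45:NA,56:NE,77:ND]
Op 10: route key 90: none >= 90, wrap to smallest pos 20 -> NB
Final route key 31: smallest pos >= 31 is 36 -> NC

Answer: NC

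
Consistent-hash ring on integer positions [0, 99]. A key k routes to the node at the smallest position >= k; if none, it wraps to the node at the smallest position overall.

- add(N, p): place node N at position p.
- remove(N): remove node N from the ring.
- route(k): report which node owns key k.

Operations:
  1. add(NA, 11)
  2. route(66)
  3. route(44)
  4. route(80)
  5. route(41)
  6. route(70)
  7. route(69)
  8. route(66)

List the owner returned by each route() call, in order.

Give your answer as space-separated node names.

Answer: NA NA NA NA NA NA NA

Derivation:
Op 1: add NA@11 -> ring=[11:NA]
Op 2: route key 66: none >= 66, wrap to smallest pos 11 -> NA
Op 3: route key 44: none >= 44, wrap to smallest pos 11 -> NA
Op 4: route key 80: none >= 80, wrap to smallest pos 11 -> NA
Op 5: route key 41: none >= 41, wrap to smallest pos 11 -> NA
Op 6: route key 70: none >= 70, wrap to smallest pos 11 -> NA
Op 7: route key 69: none >= 69, wrap to smallest pos 11 -> NA
Op 8: route key 66: none >= 66, wrap to smallest pos 11 -> NA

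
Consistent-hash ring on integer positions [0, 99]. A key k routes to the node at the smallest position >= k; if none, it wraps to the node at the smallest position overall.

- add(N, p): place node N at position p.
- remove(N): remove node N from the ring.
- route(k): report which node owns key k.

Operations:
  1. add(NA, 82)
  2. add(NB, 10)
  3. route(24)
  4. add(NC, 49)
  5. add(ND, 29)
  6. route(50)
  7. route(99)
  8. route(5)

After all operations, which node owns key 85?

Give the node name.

Answer: NB

Derivation:
Op 1: add NA@82 -> ring=[82:NA]
Op 2: add NB@10 -> ring=[10:NB,82:NA]
Op 3: route key 24: smallest pos >= 24 is 82 -> NA
Op 4: add NC@49 -> ring=[10:NB,49:NC,82:NA]
Op 5: add ND@29 -> ring=[10:NB,29:ND,49:NC,82:NA]
Op 6: route key 50: smallest pos >= 50 is 82 -> NA
Op 7: route key 99: none >= 99, wrap to smallest pos 10 -> NB
Op 8: route key 5: smallest pos >= 5 is 10 -> NB
Final route key 85: none >= 85, wrap to smallest pos 10 -> NB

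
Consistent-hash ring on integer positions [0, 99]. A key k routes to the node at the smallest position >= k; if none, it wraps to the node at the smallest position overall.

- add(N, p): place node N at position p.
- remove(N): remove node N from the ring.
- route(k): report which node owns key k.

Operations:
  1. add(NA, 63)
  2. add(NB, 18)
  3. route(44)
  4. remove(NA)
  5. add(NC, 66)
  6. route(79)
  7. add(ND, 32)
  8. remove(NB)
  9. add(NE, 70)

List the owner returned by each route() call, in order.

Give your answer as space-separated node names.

Op 1: add NA@63 -> ring=[63:NA]
Op 2: add NB@18 -> ring=[18:NB,63:NA]
Op 3: route key 44: smallest pos >= 44 is 63 -> NA
Op 4: remove NA -> ring=[18:NB]
Op 5: add NC@66 -> ring=[18:NB,66:NC]
Op 6: route key 79: none >= 79, wrap to smallest pos 18 -> NB
Op 7: add ND@32 -> ring=[18:NB,32:ND,66:NC]
Op 8: remove NB -> ring=[32:ND,66:NC]
Op 9: add NE@70 -> ring=[32:ND,66:NC,70:NE]

Answer: NA NB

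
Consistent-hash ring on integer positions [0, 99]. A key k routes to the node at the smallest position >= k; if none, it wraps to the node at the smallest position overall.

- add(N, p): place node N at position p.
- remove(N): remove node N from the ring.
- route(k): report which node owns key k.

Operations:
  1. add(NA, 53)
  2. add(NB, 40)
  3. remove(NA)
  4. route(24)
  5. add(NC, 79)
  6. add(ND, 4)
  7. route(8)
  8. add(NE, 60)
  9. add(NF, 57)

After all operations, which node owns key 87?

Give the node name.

Answer: ND

Derivation:
Op 1: add NA@53 -> ring=[53:NA]
Op 2: add NB@40 -> ring=[40:NB,53:NA]
Op 3: remove NA -> ring=[40:NB]
Op 4: route key 24: smallest pos >= 24 is 40 -> NB
Op 5: add NC@79 -> ring=[40:NB,79:NC]
Op 6: add ND@4 -> ring=[4:ND,40:NB,79:NC]
Op 7: route key 8: smallest pos >= 8 is 40 -> NB
Op 8: add NE@60 -> ring=[4:ND,40:NB,60:NE,79:NC]
Op 9: add NF@57 -> ring=[4:ND,40:NB,57:NF,60:NE,79:NC]
Final route key 87: none >= 87, wrap to smallest pos 4 -> ND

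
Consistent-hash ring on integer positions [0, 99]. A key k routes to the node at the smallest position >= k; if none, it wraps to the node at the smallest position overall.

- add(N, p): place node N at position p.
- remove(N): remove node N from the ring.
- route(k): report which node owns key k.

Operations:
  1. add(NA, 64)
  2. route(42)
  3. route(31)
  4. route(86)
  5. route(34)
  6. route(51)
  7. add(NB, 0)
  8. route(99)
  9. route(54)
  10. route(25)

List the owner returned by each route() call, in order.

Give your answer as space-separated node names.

Answer: NA NA NA NA NA NB NA NA

Derivation:
Op 1: add NA@64 -> ring=[64:NA]
Op 2: route key 42: smallest pos >= 42 is 64 -> NA
Op 3: route key 31: smallest pos >= 31 is 64 -> NA
Op 4: route key 86: none >= 86, wrap to smallest pos 64 -> NA
Op 5: route key 34: smallest pos >= 34 is 64 -> NA
Op 6: route key 51: smallest pos >= 51 is 64 -> NA
Op 7: add NB@0 -> ring=[0:NB,64:NA]
Op 8: route key 99: none >= 99, wrap to smallest pos 0 -> NB
Op 9: route key 54: smallest pos >= 54 is 64 -> NA
Op 10: route key 25: smallest pos >= 25 is 64 -> NA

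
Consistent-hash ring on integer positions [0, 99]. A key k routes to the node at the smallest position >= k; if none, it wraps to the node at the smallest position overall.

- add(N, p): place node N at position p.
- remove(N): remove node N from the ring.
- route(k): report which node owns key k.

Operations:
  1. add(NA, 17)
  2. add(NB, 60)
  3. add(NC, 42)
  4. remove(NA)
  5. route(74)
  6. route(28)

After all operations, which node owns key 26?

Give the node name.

Op 1: add NA@17 -> ring=[17:NA]
Op 2: add NB@60 -> ring=[17:NA,60:NB]
Op 3: add NC@42 -> ring=[17:NA,42:NC,60:NB]
Op 4: remove NA -> ring=[42:NC,60:NB]
Op 5: route key 74: none >= 74, wrap to smallest pos 42 -> NC
Op 6: route key 28: smallest pos >= 28 is 42 -> NC
Final route key 26: smallest pos >= 26 is 42 -> NC

Answer: NC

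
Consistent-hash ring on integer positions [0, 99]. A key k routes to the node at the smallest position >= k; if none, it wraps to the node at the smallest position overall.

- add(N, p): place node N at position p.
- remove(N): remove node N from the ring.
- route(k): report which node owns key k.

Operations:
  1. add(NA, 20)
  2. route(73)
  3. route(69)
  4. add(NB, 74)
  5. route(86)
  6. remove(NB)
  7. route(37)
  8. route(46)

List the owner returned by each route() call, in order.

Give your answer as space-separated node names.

Op 1: add NA@20 -> ring=[20:NA]
Op 2: route key 73: none >= 73, wrap to smallest pos 20 -> NA
Op 3: route key 69: none >= 69, wrap to smallest pos 20 -> NA
Op 4: add NB@74 -> ring=[20:NA,74:NB]
Op 5: route key 86: none >= 86, wrap to smallest pos 20 -> NA
Op 6: remove NB -> ring=[20:NA]
Op 7: route key 37: none >= 37, wrap to smallest pos 20 -> NA
Op 8: route key 46: none >= 46, wrap to smallest pos 20 -> NA

Answer: NA NA NA NA NA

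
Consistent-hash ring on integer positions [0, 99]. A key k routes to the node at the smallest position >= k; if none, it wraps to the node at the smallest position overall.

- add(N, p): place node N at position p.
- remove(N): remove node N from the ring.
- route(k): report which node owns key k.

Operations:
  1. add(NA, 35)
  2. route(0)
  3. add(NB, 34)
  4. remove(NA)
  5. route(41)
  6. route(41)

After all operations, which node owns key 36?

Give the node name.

Answer: NB

Derivation:
Op 1: add NA@35 -> ring=[35:NA]
Op 2: route key 0: smallest pos >= 0 is 35 -> NA
Op 3: add NB@34 -> ring=[34:NB,35:NA]
Op 4: remove NA -> ring=[34:NB]
Op 5: route key 41: none >= 41, wrap to smallest pos 34 -> NB
Op 6: route key 41: none >= 41, wrap to smallest pos 34 -> NB
Final route key 36: none >= 36, wrap to smallest pos 34 -> NB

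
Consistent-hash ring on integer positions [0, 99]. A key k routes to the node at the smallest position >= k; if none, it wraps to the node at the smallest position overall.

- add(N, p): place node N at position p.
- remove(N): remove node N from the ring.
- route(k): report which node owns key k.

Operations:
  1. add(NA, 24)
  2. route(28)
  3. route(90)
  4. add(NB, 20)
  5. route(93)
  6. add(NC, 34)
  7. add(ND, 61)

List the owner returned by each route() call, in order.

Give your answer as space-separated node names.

Answer: NA NA NB

Derivation:
Op 1: add NA@24 -> ring=[24:NA]
Op 2: route key 28: none >= 28, wrap to smallest pos 24 -> NA
Op 3: route key 90: none >= 90, wrap to smallest pos 24 -> NA
Op 4: add NB@20 -> ring=[20:NB,24:NA]
Op 5: route key 93: none >= 93, wrap to smallest pos 20 -> NB
Op 6: add NC@34 -> ring=[20:NB,24:NA,34:NC]
Op 7: add ND@61 -> ring=[20:NB,24:NA,34:NC,61:ND]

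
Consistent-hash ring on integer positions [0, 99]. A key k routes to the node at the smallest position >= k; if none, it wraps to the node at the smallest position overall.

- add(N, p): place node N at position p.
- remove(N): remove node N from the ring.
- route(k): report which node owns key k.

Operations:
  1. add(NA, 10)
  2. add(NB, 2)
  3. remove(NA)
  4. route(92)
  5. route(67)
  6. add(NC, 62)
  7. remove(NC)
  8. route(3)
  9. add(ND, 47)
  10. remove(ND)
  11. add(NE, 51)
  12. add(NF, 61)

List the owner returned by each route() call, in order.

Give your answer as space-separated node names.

Op 1: add NA@10 -> ring=[10:NA]
Op 2: add NB@2 -> ring=[2:NB,10:NA]
Op 3: remove NA -> ring=[2:NB]
Op 4: route key 92: none >= 92, wrap to smallest pos 2 -> NB
Op 5: route key 67: none >= 67, wrap to smallest pos 2 -> NB
Op 6: add NC@62 -> ring=[2:NB,62:NC]
Op 7: remove NC -> ring=[2:NB]
Op 8: route key 3: none >= 3, wrap to smallest pos 2 -> NB
Op 9: add ND@47 -> ring=[2:NB,47:ND]
Op 10: remove ND -> ring=[2:NB]
Op 11: add NE@51 -> ring=[2:NB,51:NE]
Op 12: add NF@61 -> ring=[2:NB,51:NE,61:NF]

Answer: NB NB NB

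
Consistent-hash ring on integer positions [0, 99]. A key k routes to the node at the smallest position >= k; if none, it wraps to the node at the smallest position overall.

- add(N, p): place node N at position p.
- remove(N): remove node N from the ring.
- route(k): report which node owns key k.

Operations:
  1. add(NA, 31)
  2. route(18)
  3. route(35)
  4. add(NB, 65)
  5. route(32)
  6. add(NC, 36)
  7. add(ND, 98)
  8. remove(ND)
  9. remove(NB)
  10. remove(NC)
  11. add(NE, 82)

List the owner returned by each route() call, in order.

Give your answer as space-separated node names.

Op 1: add NA@31 -> ring=[31:NA]
Op 2: route key 18: smallest pos >= 18 is 31 -> NA
Op 3: route key 35: none >= 35, wrap to smallest pos 31 -> NA
Op 4: add NB@65 -> ring=[31:NA,65:NB]
Op 5: route key 32: smallest pos >= 32 is 65 -> NB
Op 6: add NC@36 -> ring=[31:NA,36:NC,65:NB]
Op 7: add ND@98 -> ring=[31:NA,36:NC,65:NB,98:ND]
Op 8: remove ND -> ring=[31:NA,36:NC,65:NB]
Op 9: remove NB -> ring=[31:NA,36:NC]
Op 10: remove NC -> ring=[31:NA]
Op 11: add NE@82 -> ring=[31:NA,82:NE]

Answer: NA NA NB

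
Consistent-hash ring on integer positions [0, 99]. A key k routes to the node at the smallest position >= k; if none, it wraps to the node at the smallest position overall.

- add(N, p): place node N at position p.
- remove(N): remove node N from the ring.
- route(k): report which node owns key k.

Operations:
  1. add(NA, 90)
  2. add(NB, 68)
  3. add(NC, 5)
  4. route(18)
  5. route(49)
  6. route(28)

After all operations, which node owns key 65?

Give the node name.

Answer: NB

Derivation:
Op 1: add NA@90 -> ring=[90:NA]
Op 2: add NB@68 -> ring=[68:NB,90:NA]
Op 3: add NC@5 -> ring=[5:NC,68:NB,90:NA]
Op 4: route key 18: smallest pos >= 18 is 68 -> NB
Op 5: route key 49: smallest pos >= 49 is 68 -> NB
Op 6: route key 28: smallest pos >= 28 is 68 -> NB
Final route key 65: smallest pos >= 65 is 68 -> NB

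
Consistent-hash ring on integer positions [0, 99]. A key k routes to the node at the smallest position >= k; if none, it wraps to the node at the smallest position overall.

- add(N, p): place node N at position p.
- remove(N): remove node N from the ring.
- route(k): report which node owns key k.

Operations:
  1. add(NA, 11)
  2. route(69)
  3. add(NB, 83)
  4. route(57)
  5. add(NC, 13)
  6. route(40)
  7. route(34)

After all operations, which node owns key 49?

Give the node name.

Op 1: add NA@11 -> ring=[11:NA]
Op 2: route key 69: none >= 69, wrap to smallest pos 11 -> NA
Op 3: add NB@83 -> ring=[11:NA,83:NB]
Op 4: route key 57: smallest pos >= 57 is 83 -> NB
Op 5: add NC@13 -> ring=[11:NA,13:NC,83:NB]
Op 6: route key 40: smallest pos >= 40 is 83 -> NB
Op 7: route key 34: smallest pos >= 34 is 83 -> NB
Final route key 49: smallest pos >= 49 is 83 -> NB

Answer: NB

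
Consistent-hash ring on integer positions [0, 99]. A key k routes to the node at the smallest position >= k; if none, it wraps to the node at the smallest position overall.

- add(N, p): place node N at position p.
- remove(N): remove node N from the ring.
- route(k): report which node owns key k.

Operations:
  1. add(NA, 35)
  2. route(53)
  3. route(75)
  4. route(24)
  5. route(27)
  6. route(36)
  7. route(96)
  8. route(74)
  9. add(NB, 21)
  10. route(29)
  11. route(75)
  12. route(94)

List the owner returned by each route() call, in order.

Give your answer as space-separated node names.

Op 1: add NA@35 -> ring=[35:NA]
Op 2: route key 53: none >= 53, wrap to smallest pos 35 -> NA
Op 3: route key 75: none >= 75, wrap to smallest pos 35 -> NA
Op 4: route key 24: smallest pos >= 24 is 35 -> NA
Op 5: route key 27: smallest pos >= 27 is 35 -> NA
Op 6: route key 36: none >= 36, wrap to smallest pos 35 -> NA
Op 7: route key 96: none >= 96, wrap to smallest pos 35 -> NA
Op 8: route key 74: none >= 74, wrap to smallest pos 35 -> NA
Op 9: add NB@21 -> ring=[21:NB,35:NA]
Op 10: route key 29: smallest pos >= 29 is 35 -> NA
Op 11: route key 75: none >= 75, wrap to smallest pos 21 -> NB
Op 12: route key 94: none >= 94, wrap to smallest pos 21 -> NB

Answer: NA NA NA NA NA NA NA NA NB NB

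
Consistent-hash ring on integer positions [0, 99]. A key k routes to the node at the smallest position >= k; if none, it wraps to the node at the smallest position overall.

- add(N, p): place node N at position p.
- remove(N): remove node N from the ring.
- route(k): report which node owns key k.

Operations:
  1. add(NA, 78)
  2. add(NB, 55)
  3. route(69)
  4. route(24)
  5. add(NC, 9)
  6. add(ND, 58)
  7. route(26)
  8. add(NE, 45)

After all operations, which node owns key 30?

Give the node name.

Op 1: add NA@78 -> ring=[78:NA]
Op 2: add NB@55 -> ring=[55:NB,78:NA]
Op 3: route key 69: smallest pos >= 69 is 78 -> NA
Op 4: route key 24: smallest pos >= 24 is 55 -> NB
Op 5: add NC@9 -> ring=[9:NC,55:NB,78:NA]
Op 6: add ND@58 -> ring=[9:NC,55:NB,58:ND,78:NA]
Op 7: route key 26: smallest pos >= 26 is 55 -> NB
Op 8: add NE@45 -> ring=[9:NC,45:NE,55:NB,58:ND,78:NA]
Final route key 30: smallest pos >= 30 is 45 -> NE

Answer: NE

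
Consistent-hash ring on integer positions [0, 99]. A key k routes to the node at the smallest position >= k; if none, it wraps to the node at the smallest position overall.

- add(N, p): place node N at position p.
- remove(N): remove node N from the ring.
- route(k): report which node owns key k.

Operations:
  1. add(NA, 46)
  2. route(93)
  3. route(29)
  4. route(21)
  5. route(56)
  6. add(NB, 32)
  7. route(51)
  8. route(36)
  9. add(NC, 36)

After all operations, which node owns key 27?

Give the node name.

Answer: NB

Derivation:
Op 1: add NA@46 -> ring=[46:NA]
Op 2: route key 93: none >= 93, wrap to smallest pos 46 -> NA
Op 3: route key 29: smallest pos >= 29 is 46 -> NA
Op 4: route key 21: smallest pos >= 21 is 46 -> NA
Op 5: route key 56: none >= 56, wrap to smallest pos 46 -> NA
Op 6: add NB@32 -> ring=[32:NB,46:NA]
Op 7: route key 51: none >= 51, wrap to smallest pos 32 -> NB
Op 8: route key 36: smallest pos >= 36 is 46 -> NA
Op 9: add NC@36 -> ring=[32:NB,36:NC,46:NA]
Final route key 27: smallest pos >= 27 is 32 -> NB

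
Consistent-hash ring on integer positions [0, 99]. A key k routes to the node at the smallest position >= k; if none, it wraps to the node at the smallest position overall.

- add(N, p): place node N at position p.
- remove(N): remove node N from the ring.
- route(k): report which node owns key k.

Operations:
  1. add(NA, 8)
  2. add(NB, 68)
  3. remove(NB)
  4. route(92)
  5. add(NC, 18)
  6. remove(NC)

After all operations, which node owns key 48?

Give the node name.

Op 1: add NA@8 -> ring=[8:NA]
Op 2: add NB@68 -> ring=[8:NA,68:NB]
Op 3: remove NB -> ring=[8:NA]
Op 4: route key 92: none >= 92, wrap to smallest pos 8 -> NA
Op 5: add NC@18 -> ring=[8:NA,18:NC]
Op 6: remove NC -> ring=[8:NA]
Final route key 48: none >= 48, wrap to smallest pos 8 -> NA

Answer: NA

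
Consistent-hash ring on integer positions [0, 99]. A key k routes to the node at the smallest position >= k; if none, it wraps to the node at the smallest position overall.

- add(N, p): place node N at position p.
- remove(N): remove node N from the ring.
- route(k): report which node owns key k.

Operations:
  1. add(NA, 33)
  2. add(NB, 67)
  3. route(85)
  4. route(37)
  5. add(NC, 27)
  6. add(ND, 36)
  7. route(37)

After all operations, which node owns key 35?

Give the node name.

Op 1: add NA@33 -> ring=[33:NA]
Op 2: add NB@67 -> ring=[33:NA,67:NB]
Op 3: route key 85: none >= 85, wrap to smallest pos 33 -> NA
Op 4: route key 37: smallest pos >= 37 is 67 -> NB
Op 5: add NC@27 -> ring=[27:NC,33:NA,67:NB]
Op 6: add ND@36 -> ring=[27:NC,33:NA,36:ND,67:NB]
Op 7: route key 37: smallest pos >= 37 is 67 -> NB
Final route key 35: smallest pos >= 35 is 36 -> ND

Answer: ND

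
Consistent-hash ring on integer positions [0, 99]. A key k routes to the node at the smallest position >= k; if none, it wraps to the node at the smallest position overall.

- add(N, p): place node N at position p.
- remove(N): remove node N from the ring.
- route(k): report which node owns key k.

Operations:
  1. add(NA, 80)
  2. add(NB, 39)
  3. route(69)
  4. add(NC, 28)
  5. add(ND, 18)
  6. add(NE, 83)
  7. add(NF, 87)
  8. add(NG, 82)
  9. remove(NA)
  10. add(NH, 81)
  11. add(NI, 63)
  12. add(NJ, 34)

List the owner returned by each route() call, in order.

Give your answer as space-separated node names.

Answer: NA

Derivation:
Op 1: add NA@80 -> ring=[80:NA]
Op 2: add NB@39 -> ring=[39:NB,80:NA]
Op 3: route key 69: smallest pos >= 69 is 80 -> NA
Op 4: add NC@28 -> ring=[28:NC,39:NB,80:NA]
Op 5: add ND@18 -> ring=[18:ND,28:NC,39:NB,80:NA]
Op 6: add NE@83 -> ring=[18:ND,28:NC,39:NB,80:NA,83:NE]
Op 7: add NF@87 -> ring=[18:ND,28:NC,39:NB,80:NA,83:NE,87:NF]
Op 8: add NG@82 -> ring=[18:ND,28:NC,39:NB,80:NA,82:NG,83:NE,87:NF]
Op 9: remove NA -> ring=[18:ND,28:NC,39:NB,82:NG,83:NE,87:NF]
Op 10: add NH@81 -> ring=[18:ND,28:NC,39:NB,81:NH,82:NG,83:NE,87:NF]
Op 11: add NI@63 -> ring=[18:ND,28:NC,39:NB,63:NI,81:NH,82:NG,83:NE,87:NF]
Op 12: add NJ@34 -> ring=[18:ND,28:NC,34:NJ,39:NB,63:NI,81:NH,82:NG,83:NE,87:NF]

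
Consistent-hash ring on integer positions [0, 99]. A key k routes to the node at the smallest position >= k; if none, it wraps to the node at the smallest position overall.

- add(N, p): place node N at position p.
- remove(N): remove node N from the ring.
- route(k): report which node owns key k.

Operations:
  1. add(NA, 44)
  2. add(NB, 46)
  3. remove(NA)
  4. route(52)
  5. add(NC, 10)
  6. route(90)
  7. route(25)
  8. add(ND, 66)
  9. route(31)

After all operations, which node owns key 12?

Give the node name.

Op 1: add NA@44 -> ring=[44:NA]
Op 2: add NB@46 -> ring=[44:NA,46:NB]
Op 3: remove NA -> ring=[46:NB]
Op 4: route key 52: none >= 52, wrap to smallest pos 46 -> NB
Op 5: add NC@10 -> ring=[10:NC,46:NB]
Op 6: route key 90: none >= 90, wrap to smallest pos 10 -> NC
Op 7: route key 25: smallest pos >= 25 is 46 -> NB
Op 8: add ND@66 -> ring=[10:NC,46:NB,66:ND]
Op 9: route key 31: smallest pos >= 31 is 46 -> NB
Final route key 12: smallest pos >= 12 is 46 -> NB

Answer: NB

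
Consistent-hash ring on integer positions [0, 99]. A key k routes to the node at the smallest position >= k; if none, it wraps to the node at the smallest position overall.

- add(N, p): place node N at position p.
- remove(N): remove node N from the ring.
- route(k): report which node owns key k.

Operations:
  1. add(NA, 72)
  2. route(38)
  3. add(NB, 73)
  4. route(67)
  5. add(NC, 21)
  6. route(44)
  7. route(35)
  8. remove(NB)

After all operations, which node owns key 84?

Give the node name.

Op 1: add NA@72 -> ring=[72:NA]
Op 2: route key 38: smallest pos >= 38 is 72 -> NA
Op 3: add NB@73 -> ring=[72:NA,73:NB]
Op 4: route key 67: smallest pos >= 67 is 72 -> NA
Op 5: add NC@21 -> ring=[21:NC,72:NA,73:NB]
Op 6: route key 44: smallest pos >= 44 is 72 -> NA
Op 7: route key 35: smallest pos >= 35 is 72 -> NA
Op 8: remove NB -> ring=[21:NC,72:NA]
Final route key 84: none >= 84, wrap to smallest pos 21 -> NC

Answer: NC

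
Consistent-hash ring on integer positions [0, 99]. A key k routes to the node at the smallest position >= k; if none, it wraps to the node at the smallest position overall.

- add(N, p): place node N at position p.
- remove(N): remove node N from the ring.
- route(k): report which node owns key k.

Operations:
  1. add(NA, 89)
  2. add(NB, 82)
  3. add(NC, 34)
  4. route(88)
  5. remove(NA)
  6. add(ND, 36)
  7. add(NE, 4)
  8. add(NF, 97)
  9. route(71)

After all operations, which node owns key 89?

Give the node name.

Op 1: add NA@89 -> ring=[89:NA]
Op 2: add NB@82 -> ring=[82:NB,89:NA]
Op 3: add NC@34 -> ring=[34:NC,82:NB,89:NA]
Op 4: route key 88: smallest pos >= 88 is 89 -> NA
Op 5: remove NA -> ring=[34:NC,82:NB]
Op 6: add ND@36 -> ring=[34:NC,36:ND,82:NB]
Op 7: add NE@4 -> ring=[4:NE,34:NC,36:ND,82:NB]
Op 8: add NF@97 -> ring=[4:NE,34:NC,36:ND,82:NB,97:NF]
Op 9: route key 71: smallest pos >= 71 is 82 -> NB
Final route key 89: smallest pos >= 89 is 97 -> NF

Answer: NF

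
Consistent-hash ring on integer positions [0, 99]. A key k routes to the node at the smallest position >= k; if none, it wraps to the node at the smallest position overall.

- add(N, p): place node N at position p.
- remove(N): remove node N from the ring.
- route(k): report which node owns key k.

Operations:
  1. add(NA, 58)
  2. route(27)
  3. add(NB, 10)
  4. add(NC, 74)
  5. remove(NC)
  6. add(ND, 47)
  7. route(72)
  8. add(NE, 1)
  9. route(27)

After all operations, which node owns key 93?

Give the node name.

Op 1: add NA@58 -> ring=[58:NA]
Op 2: route key 27: smallest pos >= 27 is 58 -> NA
Op 3: add NB@10 -> ring=[10:NB,58:NA]
Op 4: add NC@74 -> ring=[10:NB,58:NA,74:NC]
Op 5: remove NC -> ring=[10:NB,58:NA]
Op 6: add ND@47 -> ring=[10:NB,47:ND,58:NA]
Op 7: route key 72: none >= 72, wrap to smallest pos 10 -> NB
Op 8: add NE@1 -> ring=[1:NE,10:NB,47:ND,58:NA]
Op 9: route key 27: smallest pos >= 27 is 47 -> ND
Final route key 93: none >= 93, wrap to smallest pos 1 -> NE

Answer: NE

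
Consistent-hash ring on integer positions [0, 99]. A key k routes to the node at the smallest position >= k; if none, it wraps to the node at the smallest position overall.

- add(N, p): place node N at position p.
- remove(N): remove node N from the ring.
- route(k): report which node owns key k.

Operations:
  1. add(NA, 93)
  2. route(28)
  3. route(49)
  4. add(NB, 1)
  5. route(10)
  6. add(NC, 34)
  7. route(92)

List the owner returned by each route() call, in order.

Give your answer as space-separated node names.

Op 1: add NA@93 -> ring=[93:NA]
Op 2: route key 28: smallest pos >= 28 is 93 -> NA
Op 3: route key 49: smallest pos >= 49 is 93 -> NA
Op 4: add NB@1 -> ring=[1:NB,93:NA]
Op 5: route key 10: smallest pos >= 10 is 93 -> NA
Op 6: add NC@34 -> ring=[1:NB,34:NC,93:NA]
Op 7: route key 92: smallest pos >= 92 is 93 -> NA

Answer: NA NA NA NA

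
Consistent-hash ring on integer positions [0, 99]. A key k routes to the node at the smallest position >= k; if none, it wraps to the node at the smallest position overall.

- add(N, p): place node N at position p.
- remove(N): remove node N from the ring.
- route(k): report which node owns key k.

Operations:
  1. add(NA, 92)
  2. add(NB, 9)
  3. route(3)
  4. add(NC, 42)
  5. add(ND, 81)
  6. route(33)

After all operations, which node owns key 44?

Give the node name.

Answer: ND

Derivation:
Op 1: add NA@92 -> ring=[92:NA]
Op 2: add NB@9 -> ring=[9:NB,92:NA]
Op 3: route key 3: smallest pos >= 3 is 9 -> NB
Op 4: add NC@42 -> ring=[9:NB,42:NC,92:NA]
Op 5: add ND@81 -> ring=[9:NB,42:NC,81:ND,92:NA]
Op 6: route key 33: smallest pos >= 33 is 42 -> NC
Final route key 44: smallest pos >= 44 is 81 -> ND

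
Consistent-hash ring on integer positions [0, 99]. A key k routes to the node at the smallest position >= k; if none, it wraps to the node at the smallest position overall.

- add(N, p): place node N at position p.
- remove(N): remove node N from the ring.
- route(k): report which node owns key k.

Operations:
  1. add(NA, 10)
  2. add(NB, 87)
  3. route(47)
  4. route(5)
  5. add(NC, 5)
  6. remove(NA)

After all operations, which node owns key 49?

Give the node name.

Op 1: add NA@10 -> ring=[10:NA]
Op 2: add NB@87 -> ring=[10:NA,87:NB]
Op 3: route key 47: smallest pos >= 47 is 87 -> NB
Op 4: route key 5: smallest pos >= 5 is 10 -> NA
Op 5: add NC@5 -> ring=[5:NC,10:NA,87:NB]
Op 6: remove NA -> ring=[5:NC,87:NB]
Final route key 49: smallest pos >= 49 is 87 -> NB

Answer: NB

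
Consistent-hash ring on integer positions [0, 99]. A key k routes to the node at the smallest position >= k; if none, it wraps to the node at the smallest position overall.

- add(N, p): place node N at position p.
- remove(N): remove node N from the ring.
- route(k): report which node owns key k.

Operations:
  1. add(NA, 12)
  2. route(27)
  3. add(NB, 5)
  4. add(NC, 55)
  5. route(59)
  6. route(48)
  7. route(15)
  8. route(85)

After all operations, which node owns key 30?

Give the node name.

Op 1: add NA@12 -> ring=[12:NA]
Op 2: route key 27: none >= 27, wrap to smallest pos 12 -> NA
Op 3: add NB@5 -> ring=[5:NB,12:NA]
Op 4: add NC@55 -> ring=[5:NB,12:NA,55:NC]
Op 5: route key 59: none >= 59, wrap to smallest pos 5 -> NB
Op 6: route key 48: smallest pos >= 48 is 55 -> NC
Op 7: route key 15: smallest pos >= 15 is 55 -> NC
Op 8: route key 85: none >= 85, wrap to smallest pos 5 -> NB
Final route key 30: smallest pos >= 30 is 55 -> NC

Answer: NC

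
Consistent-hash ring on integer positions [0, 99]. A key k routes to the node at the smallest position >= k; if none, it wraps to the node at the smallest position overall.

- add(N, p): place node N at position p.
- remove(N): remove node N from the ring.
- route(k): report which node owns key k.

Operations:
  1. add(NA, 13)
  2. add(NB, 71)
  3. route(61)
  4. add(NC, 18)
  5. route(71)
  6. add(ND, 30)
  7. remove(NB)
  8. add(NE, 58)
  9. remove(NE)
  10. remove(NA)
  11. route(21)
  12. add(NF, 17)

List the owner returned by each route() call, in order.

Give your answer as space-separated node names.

Op 1: add NA@13 -> ring=[13:NA]
Op 2: add NB@71 -> ring=[13:NA,71:NB]
Op 3: route key 61: smallest pos >= 61 is 71 -> NB
Op 4: add NC@18 -> ring=[13:NA,18:NC,71:NB]
Op 5: route key 71: smallest pos >= 71 is 71 -> NB
Op 6: add ND@30 -> ring=[13:NA,18:NC,30:ND,71:NB]
Op 7: remove NB -> ring=[13:NA,18:NC,30:ND]
Op 8: add NE@58 -> ring=[13:NA,18:NC,30:ND,58:NE]
Op 9: remove NE -> ring=[13:NA,18:NC,30:ND]
Op 10: remove NA -> ring=[18:NC,30:ND]
Op 11: route key 21: smallest pos >= 21 is 30 -> ND
Op 12: add NF@17 -> ring=[17:NF,18:NC,30:ND]

Answer: NB NB ND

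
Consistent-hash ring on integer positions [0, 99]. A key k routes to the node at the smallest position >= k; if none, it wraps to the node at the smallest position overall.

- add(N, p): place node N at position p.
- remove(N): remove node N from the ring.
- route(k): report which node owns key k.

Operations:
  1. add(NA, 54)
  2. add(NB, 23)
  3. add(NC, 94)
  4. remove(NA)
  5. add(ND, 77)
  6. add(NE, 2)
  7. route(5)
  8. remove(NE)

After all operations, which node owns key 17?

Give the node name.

Op 1: add NA@54 -> ring=[54:NA]
Op 2: add NB@23 -> ring=[23:NB,54:NA]
Op 3: add NC@94 -> ring=[23:NB,54:NA,94:NC]
Op 4: remove NA -> ring=[23:NB,94:NC]
Op 5: add ND@77 -> ring=[23:NB,77:ND,94:NC]
Op 6: add NE@2 -> ring=[2:NE,23:NB,77:ND,94:NC]
Op 7: route key 5: smallest pos >= 5 is 23 -> NB
Op 8: remove NE -> ring=[23:NB,77:ND,94:NC]
Final route key 17: smallest pos >= 17 is 23 -> NB

Answer: NB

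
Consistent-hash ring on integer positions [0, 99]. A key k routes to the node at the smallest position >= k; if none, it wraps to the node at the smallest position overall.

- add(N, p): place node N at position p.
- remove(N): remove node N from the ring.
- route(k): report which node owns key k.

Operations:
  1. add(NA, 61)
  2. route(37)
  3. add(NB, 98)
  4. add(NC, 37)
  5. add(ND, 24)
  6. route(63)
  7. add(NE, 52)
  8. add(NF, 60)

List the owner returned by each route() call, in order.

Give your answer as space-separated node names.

Answer: NA NB

Derivation:
Op 1: add NA@61 -> ring=[61:NA]
Op 2: route key 37: smallest pos >= 37 is 61 -> NA
Op 3: add NB@98 -> ring=[61:NA,98:NB]
Op 4: add NC@37 -> ring=[37:NC,61:NA,98:NB]
Op 5: add ND@24 -> ring=[24:ND,37:NC,61:NA,98:NB]
Op 6: route key 63: smallest pos >= 63 is 98 -> NB
Op 7: add NE@52 -> ring=[24:ND,37:NC,52:NE,61:NA,98:NB]
Op 8: add NF@60 -> ring=[24:ND,37:NC,52:NE,60:NF,61:NA,98:NB]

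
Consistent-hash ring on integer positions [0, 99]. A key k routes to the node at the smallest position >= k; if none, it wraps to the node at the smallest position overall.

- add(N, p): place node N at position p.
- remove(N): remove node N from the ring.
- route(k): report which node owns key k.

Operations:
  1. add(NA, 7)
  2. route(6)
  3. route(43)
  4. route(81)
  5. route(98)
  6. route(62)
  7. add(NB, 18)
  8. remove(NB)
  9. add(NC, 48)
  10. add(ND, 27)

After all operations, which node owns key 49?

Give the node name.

Answer: NA

Derivation:
Op 1: add NA@7 -> ring=[7:NA]
Op 2: route key 6: smallest pos >= 6 is 7 -> NA
Op 3: route key 43: none >= 43, wrap to smallest pos 7 -> NA
Op 4: route key 81: none >= 81, wrap to smallest pos 7 -> NA
Op 5: route key 98: none >= 98, wrap to smallest pos 7 -> NA
Op 6: route key 62: none >= 62, wrap to smallest pos 7 -> NA
Op 7: add NB@18 -> ring=[7:NA,18:NB]
Op 8: remove NB -> ring=[7:NA]
Op 9: add NC@48 -> ring=[7:NA,48:NC]
Op 10: add ND@27 -> ring=[7:NA,27:ND,48:NC]
Final route key 49: none >= 49, wrap to smallest pos 7 -> NA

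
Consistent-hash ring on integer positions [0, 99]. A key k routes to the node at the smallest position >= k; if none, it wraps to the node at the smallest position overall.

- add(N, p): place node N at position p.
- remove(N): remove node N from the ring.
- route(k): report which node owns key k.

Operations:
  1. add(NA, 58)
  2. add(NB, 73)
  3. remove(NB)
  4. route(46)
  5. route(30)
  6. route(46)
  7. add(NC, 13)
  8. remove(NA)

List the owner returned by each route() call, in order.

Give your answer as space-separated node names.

Answer: NA NA NA

Derivation:
Op 1: add NA@58 -> ring=[58:NA]
Op 2: add NB@73 -> ring=[58:NA,73:NB]
Op 3: remove NB -> ring=[58:NA]
Op 4: route key 46: smallest pos >= 46 is 58 -> NA
Op 5: route key 30: smallest pos >= 30 is 58 -> NA
Op 6: route key 46: smallest pos >= 46 is 58 -> NA
Op 7: add NC@13 -> ring=[13:NC,58:NA]
Op 8: remove NA -> ring=[13:NC]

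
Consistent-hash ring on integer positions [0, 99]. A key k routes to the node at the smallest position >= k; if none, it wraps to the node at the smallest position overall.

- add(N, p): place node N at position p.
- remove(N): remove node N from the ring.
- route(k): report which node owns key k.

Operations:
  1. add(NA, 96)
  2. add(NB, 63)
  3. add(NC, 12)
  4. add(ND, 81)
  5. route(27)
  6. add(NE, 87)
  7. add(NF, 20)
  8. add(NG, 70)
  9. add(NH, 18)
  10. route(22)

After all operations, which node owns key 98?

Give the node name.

Answer: NC

Derivation:
Op 1: add NA@96 -> ring=[96:NA]
Op 2: add NB@63 -> ring=[63:NB,96:NA]
Op 3: add NC@12 -> ring=[12:NC,63:NB,96:NA]
Op 4: add ND@81 -> ring=[12:NC,63:NB,81:ND,96:NA]
Op 5: route key 27: smallest pos >= 27 is 63 -> NB
Op 6: add NE@87 -> ring=[12:NC,63:NB,81:ND,87:NE,96:NA]
Op 7: add NF@20 -> ring=[12:NC,20:NF,63:NB,81:ND,87:NE,96:NA]
Op 8: add NG@70 -> ring=[12:NC,20:NF,63:NB,70:NG,81:ND,87:NE,96:NA]
Op 9: add NH@18 -> ring=[12:NC,18:NH,20:NF,63:NB,70:NG,81:ND,87:NE,96:NA]
Op 10: route key 22: smallest pos >= 22 is 63 -> NB
Final route key 98: none >= 98, wrap to smallest pos 12 -> NC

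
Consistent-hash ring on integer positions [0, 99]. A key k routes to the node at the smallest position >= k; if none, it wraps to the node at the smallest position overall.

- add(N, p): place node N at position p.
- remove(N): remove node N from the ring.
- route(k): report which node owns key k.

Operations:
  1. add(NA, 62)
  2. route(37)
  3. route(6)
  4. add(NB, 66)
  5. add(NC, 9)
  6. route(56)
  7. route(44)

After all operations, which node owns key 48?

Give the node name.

Answer: NA

Derivation:
Op 1: add NA@62 -> ring=[62:NA]
Op 2: route key 37: smallest pos >= 37 is 62 -> NA
Op 3: route key 6: smallest pos >= 6 is 62 -> NA
Op 4: add NB@66 -> ring=[62:NA,66:NB]
Op 5: add NC@9 -> ring=[9:NC,62:NA,66:NB]
Op 6: route key 56: smallest pos >= 56 is 62 -> NA
Op 7: route key 44: smallest pos >= 44 is 62 -> NA
Final route key 48: smallest pos >= 48 is 62 -> NA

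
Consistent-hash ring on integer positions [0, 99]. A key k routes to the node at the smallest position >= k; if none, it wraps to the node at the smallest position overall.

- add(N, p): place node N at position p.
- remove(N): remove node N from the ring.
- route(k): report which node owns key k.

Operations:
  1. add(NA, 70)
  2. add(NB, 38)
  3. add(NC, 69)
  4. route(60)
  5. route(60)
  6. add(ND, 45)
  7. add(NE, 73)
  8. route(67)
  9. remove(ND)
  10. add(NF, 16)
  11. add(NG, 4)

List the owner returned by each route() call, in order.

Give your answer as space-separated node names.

Answer: NC NC NC

Derivation:
Op 1: add NA@70 -> ring=[70:NA]
Op 2: add NB@38 -> ring=[38:NB,70:NA]
Op 3: add NC@69 -> ring=[38:NB,69:NC,70:NA]
Op 4: route key 60: smallest pos >= 60 is 69 -> NC
Op 5: route key 60: smallest pos >= 60 is 69 -> NC
Op 6: add ND@45 -> ring=[38:NB,45:ND,69:NC,70:NA]
Op 7: add NE@73 -> ring=[38:NB,45:ND,69:NC,70:NA,73:NE]
Op 8: route key 67: smallest pos >= 67 is 69 -> NC
Op 9: remove ND -> ring=[38:NB,69:NC,70:NA,73:NE]
Op 10: add NF@16 -> ring=[16:NF,38:NB,69:NC,70:NA,73:NE]
Op 11: add NG@4 -> ring=[4:NG,16:NF,38:NB,69:NC,70:NA,73:NE]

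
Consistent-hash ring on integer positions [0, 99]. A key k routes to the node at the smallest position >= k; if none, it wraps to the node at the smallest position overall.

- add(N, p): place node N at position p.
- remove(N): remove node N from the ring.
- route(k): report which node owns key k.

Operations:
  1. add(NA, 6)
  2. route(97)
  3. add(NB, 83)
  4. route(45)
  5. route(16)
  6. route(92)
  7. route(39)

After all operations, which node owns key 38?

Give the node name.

Op 1: add NA@6 -> ring=[6:NA]
Op 2: route key 97: none >= 97, wrap to smallest pos 6 -> NA
Op 3: add NB@83 -> ring=[6:NA,83:NB]
Op 4: route key 45: smallest pos >= 45 is 83 -> NB
Op 5: route key 16: smallest pos >= 16 is 83 -> NB
Op 6: route key 92: none >= 92, wrap to smallest pos 6 -> NA
Op 7: route key 39: smallest pos >= 39 is 83 -> NB
Final route key 38: smallest pos >= 38 is 83 -> NB

Answer: NB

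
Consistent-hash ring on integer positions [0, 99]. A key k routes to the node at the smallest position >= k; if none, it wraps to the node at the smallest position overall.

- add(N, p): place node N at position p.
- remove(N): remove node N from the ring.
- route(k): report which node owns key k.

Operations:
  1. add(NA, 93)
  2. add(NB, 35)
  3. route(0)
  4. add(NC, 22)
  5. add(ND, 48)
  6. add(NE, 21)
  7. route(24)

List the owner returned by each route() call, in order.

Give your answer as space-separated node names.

Op 1: add NA@93 -> ring=[93:NA]
Op 2: add NB@35 -> ring=[35:NB,93:NA]
Op 3: route key 0: smallest pos >= 0 is 35 -> NB
Op 4: add NC@22 -> ring=[22:NC,35:NB,93:NA]
Op 5: add ND@48 -> ring=[22:NC,35:NB,48:ND,93:NA]
Op 6: add NE@21 -> ring=[21:NE,22:NC,35:NB,48:ND,93:NA]
Op 7: route key 24: smallest pos >= 24 is 35 -> NB

Answer: NB NB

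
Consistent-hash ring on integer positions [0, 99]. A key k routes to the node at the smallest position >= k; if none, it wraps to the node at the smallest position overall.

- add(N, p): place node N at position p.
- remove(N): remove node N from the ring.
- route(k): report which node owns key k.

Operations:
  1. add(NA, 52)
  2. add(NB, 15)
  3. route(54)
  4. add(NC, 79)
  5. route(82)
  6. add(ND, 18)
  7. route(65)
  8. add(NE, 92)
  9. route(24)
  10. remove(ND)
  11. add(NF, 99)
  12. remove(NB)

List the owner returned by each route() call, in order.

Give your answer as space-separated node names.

Answer: NB NB NC NA

Derivation:
Op 1: add NA@52 -> ring=[52:NA]
Op 2: add NB@15 -> ring=[15:NB,52:NA]
Op 3: route key 54: none >= 54, wrap to smallest pos 15 -> NB
Op 4: add NC@79 -> ring=[15:NB,52:NA,79:NC]
Op 5: route key 82: none >= 82, wrap to smallest pos 15 -> NB
Op 6: add ND@18 -> ring=[15:NB,18:ND,52:NA,79:NC]
Op 7: route key 65: smallest pos >= 65 is 79 -> NC
Op 8: add NE@92 -> ring=[15:NB,18:ND,52:NA,79:NC,92:NE]
Op 9: route key 24: smallest pos >= 24 is 52 -> NA
Op 10: remove ND -> ring=[15:NB,52:NA,79:NC,92:NE]
Op 11: add NF@99 -> ring=[15:NB,52:NA,79:NC,92:NE,99:NF]
Op 12: remove NB -> ring=[52:NA,79:NC,92:NE,99:NF]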